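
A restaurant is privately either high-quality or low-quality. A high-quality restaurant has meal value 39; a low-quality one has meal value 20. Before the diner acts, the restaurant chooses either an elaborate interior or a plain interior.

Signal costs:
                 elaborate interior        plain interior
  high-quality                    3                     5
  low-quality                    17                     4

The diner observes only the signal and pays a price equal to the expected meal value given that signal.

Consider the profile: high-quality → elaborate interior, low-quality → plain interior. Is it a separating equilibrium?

No

Under separation the diner infers type exactly: elaborate interior → high-quality (pays 39), plain interior → low-quality (pays 20).
High-quality: elaborate interior gives 39 − 3 = 36; plain interior gives 20 − 5 = 15. No deviation. ✓
Low-quality: plain interior gives 20 − 4 = 16; elaborate interior gives 39 − 17 = 22. Would deviate. ✗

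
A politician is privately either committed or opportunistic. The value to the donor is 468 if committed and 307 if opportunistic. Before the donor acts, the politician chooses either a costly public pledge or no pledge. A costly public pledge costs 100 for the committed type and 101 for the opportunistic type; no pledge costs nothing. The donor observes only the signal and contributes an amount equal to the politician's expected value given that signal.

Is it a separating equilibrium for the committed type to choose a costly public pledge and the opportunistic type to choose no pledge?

If types separate, pledge earns payment 468 and no pledge earns 307.
Committed: pledge gives 468 − 100 = 368; no pledge gives 307 − 0 = 307. No deviation. ✓
Opportunistic: no pledge gives 307 − 0 = 307; pledge gives 468 − 101 = 367. Would deviate. ✗

No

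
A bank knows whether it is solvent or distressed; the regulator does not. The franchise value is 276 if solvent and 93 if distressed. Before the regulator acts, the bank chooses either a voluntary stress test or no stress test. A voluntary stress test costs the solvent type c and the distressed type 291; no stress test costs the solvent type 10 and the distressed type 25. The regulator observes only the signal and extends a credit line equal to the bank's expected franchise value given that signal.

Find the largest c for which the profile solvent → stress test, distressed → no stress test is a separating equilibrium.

Under separation: stress test → solvent (pays 276); no stress test → distressed (pays 93).
Distressed: 93 − 25 = 68 ≥ 276 − 291 = -15. Holds regardless of c. ✓
Solvent: 276 − c ≥ 93 − 10, so c ≤ 276 − 83 = 193.

193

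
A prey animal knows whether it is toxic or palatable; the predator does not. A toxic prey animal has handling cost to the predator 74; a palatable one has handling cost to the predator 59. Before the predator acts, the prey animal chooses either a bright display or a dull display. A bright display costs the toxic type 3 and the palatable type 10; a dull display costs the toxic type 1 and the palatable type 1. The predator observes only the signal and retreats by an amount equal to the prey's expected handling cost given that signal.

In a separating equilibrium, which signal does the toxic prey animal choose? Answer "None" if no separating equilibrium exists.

None

Try toxic → bright display, palatable → dull display:
  Under separation the predator infers type exactly: bright display → toxic (pays 74), dull display → palatable (pays 59).
  Toxic: bright display gives 74 − 3 = 71; dull display gives 59 − 1 = 58. No deviation. ✓
  Palatable: dull display gives 59 − 1 = 58; bright display gives 74 − 10 = 64. Would deviate. ✗
Try toxic → dull display, palatable → bright display:
  Under separation the predator infers type exactly: dull display → toxic (pays 74), bright display → palatable (pays 59).
  Toxic: dull display gives 74 − 1 = 73; bright display gives 59 − 3 = 56. No deviation. ✓
  Palatable: bright display gives 59 − 10 = 49; dull display gives 74 − 1 = 73. Would deviate. ✗
Neither assignment is incentive-compatible.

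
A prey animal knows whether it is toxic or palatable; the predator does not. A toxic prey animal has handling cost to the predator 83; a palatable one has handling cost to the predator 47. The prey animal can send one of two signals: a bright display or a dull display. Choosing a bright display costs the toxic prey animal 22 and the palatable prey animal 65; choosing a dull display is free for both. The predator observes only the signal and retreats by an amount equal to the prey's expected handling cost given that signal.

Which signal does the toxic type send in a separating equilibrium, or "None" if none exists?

bright display

Try toxic → bright display, palatable → dull display:
  If types separate, bright display earns payment 83 and dull display earns 47.
  Toxic: bright display gives 83 − 22 = 61; dull display gives 47 − 0 = 47. No deviation. ✓
  Palatable: dull display gives 47 − 0 = 47; bright display gives 83 − 65 = 18. No deviation. ✓
Both hold — the toxic type sends bright display.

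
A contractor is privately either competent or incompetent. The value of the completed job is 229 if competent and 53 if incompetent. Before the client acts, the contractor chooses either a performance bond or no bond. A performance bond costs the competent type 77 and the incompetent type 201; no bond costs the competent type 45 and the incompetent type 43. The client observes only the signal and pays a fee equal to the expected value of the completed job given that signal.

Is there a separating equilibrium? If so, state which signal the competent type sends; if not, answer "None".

Try competent → bond, incompetent → no bond:
  Under separation the client infers type exactly: bond → competent (pays 229), no bond → incompetent (pays 53).
  Competent: bond gives 229 − 77 = 152; no bond gives 53 − 45 = 8. No deviation. ✓
  Incompetent: no bond gives 53 − 43 = 10; bond gives 229 − 201 = 28. Would deviate. ✗
Try competent → no bond, incompetent → bond:
  Under separation the client infers type exactly: no bond → competent (pays 229), bond → incompetent (pays 53).
  Competent: no bond gives 229 − 45 = 184; bond gives 53 − 77 = -24. No deviation. ✓
  Incompetent: bond gives 53 − 201 = -148; no bond gives 229 − 43 = 186. Would deviate. ✗
Neither assignment is incentive-compatible.

None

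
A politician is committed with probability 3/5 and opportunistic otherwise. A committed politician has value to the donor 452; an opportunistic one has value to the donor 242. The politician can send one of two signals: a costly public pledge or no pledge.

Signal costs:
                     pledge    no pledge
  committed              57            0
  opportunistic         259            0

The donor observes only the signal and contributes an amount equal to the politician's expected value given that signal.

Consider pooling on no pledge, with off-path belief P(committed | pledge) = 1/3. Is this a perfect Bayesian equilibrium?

On the equilibrium path (no pledge) the donor holds the prior 3/5 and pays 3/5·452 + 2/5·242 = 368. Off-path (pledge) belief 1/3 gives 1/3·452 + 2/3·242 = 312.
Committed: no pledge gives 368 − 0 = 368; pledge gives 312 − 57 = 255. Stays. ✓
Opportunistic: no pledge gives 368 − 0 = 368; pledge gives 312 − 259 = 53. Stays. ✓
Beliefs are Bayes-consistent on-path and both types best-respond.

Yes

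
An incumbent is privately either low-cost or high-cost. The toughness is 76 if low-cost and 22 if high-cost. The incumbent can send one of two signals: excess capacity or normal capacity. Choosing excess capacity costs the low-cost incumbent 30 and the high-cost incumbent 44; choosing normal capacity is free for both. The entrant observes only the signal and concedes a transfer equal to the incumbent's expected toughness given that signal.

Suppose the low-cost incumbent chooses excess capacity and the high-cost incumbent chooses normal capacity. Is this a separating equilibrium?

Under separation the entrant infers type exactly: excess capacity → low-cost (pays 76), normal capacity → high-cost (pays 22).
Low-cost: excess capacity gives 76 − 30 = 46; normal capacity gives 22 − 0 = 22. No deviation. ✓
High-cost: normal capacity gives 22 − 0 = 22; excess capacity gives 76 − 44 = 32. Would deviate. ✗

No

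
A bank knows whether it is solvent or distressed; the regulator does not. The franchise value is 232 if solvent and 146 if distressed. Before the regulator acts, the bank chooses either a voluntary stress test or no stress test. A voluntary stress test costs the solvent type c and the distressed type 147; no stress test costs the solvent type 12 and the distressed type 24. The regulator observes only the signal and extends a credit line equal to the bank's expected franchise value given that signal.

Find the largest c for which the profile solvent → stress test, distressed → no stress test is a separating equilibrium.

98

Under separation: stress test → solvent (pays 232); no stress test → distressed (pays 146).
Distressed: 146 − 24 = 122 ≥ 232 − 147 = 85. Holds regardless of c. ✓
Solvent: 232 − c ≥ 146 − 12, so c ≤ 232 − 134 = 98.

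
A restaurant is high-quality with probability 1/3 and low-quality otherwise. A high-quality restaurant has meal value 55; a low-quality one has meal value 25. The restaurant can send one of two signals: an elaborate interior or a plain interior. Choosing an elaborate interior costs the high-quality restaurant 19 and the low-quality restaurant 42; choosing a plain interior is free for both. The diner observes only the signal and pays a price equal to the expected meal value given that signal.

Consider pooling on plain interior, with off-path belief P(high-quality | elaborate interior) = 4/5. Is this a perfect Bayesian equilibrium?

On the equilibrium path (plain interior) the diner holds the prior 1/3 and pays 1/3·55 + 2/3·25 = 35. Off-path (elaborate interior) belief 4/5 gives 4/5·55 + 1/5·25 = 49.
High-quality: plain interior gives 35 − 0 = 35; elaborate interior gives 49 − 19 = 30. Stays. ✓
Low-quality: plain interior gives 35 − 0 = 35; elaborate interior gives 49 − 42 = 7. Stays. ✓
Beliefs are Bayes-consistent on-path and both types best-respond.

Yes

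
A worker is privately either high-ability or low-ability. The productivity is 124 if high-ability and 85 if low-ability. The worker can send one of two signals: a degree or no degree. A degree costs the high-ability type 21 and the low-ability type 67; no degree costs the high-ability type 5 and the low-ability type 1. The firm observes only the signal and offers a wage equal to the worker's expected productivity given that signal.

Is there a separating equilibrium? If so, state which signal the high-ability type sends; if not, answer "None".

degree

Try high-ability → degree, low-ability → no degree:
  Under separation the firm infers type exactly: degree → high-ability (pays 124), no degree → low-ability (pays 85).
  High-ability: degree gives 124 − 21 = 103; no degree gives 85 − 5 = 80. No deviation. ✓
  Low-ability: no degree gives 85 − 1 = 84; degree gives 124 − 67 = 57. No deviation. ✓
Both hold — the high-ability type sends degree.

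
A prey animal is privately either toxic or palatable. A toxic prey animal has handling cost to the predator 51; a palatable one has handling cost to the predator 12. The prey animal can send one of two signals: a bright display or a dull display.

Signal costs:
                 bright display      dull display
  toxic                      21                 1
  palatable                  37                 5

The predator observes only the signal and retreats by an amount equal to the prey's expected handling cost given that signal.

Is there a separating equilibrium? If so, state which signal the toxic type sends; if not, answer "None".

Try toxic → bright display, palatable → dull display:
  If types separate, bright display earns payment 51 and dull display earns 12.
  Toxic: bright display gives 51 − 21 = 30; dull display gives 12 − 1 = 11. No deviation. ✓
  Palatable: dull display gives 12 − 5 = 7; bright display gives 51 − 37 = 14. Would deviate. ✗
Try toxic → dull display, palatable → bright display:
  If types separate, dull display earns payment 51 and bright display earns 12.
  Toxic: dull display gives 51 − 1 = 50; bright display gives 12 − 21 = -9. No deviation. ✓
  Palatable: bright display gives 12 − 37 = -25; dull display gives 51 − 5 = 46. Would deviate. ✗
Neither assignment is incentive-compatible.

None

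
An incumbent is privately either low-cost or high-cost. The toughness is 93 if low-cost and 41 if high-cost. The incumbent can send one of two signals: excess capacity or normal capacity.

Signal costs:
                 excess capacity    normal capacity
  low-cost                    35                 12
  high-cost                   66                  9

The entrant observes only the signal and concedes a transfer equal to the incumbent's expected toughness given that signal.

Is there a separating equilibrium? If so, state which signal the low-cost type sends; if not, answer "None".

excess capacity

Try low-cost → excess capacity, high-cost → normal capacity:
  If types separate, excess capacity earns payment 93 and normal capacity earns 41.
  Low-cost: excess capacity gives 93 − 35 = 58; normal capacity gives 41 − 12 = 29. No deviation. ✓
  High-cost: normal capacity gives 41 − 9 = 32; excess capacity gives 93 − 66 = 27. No deviation. ✓
Both hold — the low-cost type sends excess capacity.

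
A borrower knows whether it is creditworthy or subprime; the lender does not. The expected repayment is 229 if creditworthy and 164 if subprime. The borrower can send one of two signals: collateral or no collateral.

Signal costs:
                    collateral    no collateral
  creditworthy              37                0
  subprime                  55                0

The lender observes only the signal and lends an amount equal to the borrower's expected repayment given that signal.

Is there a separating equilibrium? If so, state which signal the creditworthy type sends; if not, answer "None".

Try creditworthy → collateral, subprime → no collateral:
  Under separation the lender infers type exactly: collateral → creditworthy (pays 229), no collateral → subprime (pays 164).
  Creditworthy: collateral gives 229 − 37 = 192; no collateral gives 164 − 0 = 164. No deviation. ✓
  Subprime: no collateral gives 164 − 0 = 164; collateral gives 229 − 55 = 174. Would deviate. ✗
Try creditworthy → no collateral, subprime → collateral:
  Under separation the lender infers type exactly: no collateral → creditworthy (pays 229), collateral → subprime (pays 164).
  Creditworthy: no collateral gives 229 − 0 = 229; collateral gives 164 − 37 = 127. No deviation. ✓
  Subprime: collateral gives 164 − 55 = 109; no collateral gives 229 − 0 = 229. Would deviate. ✗
Neither assignment is incentive-compatible.

None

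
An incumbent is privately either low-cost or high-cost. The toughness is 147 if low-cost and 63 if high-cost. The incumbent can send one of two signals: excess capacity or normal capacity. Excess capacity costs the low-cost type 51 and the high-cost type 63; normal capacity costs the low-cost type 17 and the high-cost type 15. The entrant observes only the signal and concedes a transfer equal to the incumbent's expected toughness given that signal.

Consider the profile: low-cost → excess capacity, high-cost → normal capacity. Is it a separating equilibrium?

No

If types separate, excess capacity earns payment 147 and normal capacity earns 63.
Low-cost: excess capacity gives 147 − 51 = 96; normal capacity gives 63 − 17 = 46. No deviation. ✓
High-cost: normal capacity gives 63 − 15 = 48; excess capacity gives 147 − 63 = 84. Would deviate. ✗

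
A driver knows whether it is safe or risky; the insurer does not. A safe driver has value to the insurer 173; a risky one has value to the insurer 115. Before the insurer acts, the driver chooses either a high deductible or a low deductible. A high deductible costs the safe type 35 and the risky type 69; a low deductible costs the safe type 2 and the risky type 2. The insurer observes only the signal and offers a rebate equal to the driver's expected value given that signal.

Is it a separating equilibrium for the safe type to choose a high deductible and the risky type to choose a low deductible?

Yes

If types separate, high deductible earns payment 173 and low deductible earns 115.
Safe: high deductible gives 173 − 35 = 138; low deductible gives 115 − 2 = 113. No deviation. ✓
Risky: low deductible gives 115 − 2 = 113; high deductible gives 173 − 69 = 104. No deviation. ✓
Both incentive constraints hold.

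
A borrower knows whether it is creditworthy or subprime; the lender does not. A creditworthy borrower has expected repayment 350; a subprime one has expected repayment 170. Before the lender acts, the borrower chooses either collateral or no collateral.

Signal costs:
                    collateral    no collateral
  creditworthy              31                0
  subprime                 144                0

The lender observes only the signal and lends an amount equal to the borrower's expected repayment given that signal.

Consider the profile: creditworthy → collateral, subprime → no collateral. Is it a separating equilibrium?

No

Under separation the lender infers type exactly: collateral → creditworthy (pays 350), no collateral → subprime (pays 170).
Creditworthy: collateral gives 350 − 31 = 319; no collateral gives 170 − 0 = 170. No deviation. ✓
Subprime: no collateral gives 170 − 0 = 170; collateral gives 350 − 144 = 206. Would deviate. ✗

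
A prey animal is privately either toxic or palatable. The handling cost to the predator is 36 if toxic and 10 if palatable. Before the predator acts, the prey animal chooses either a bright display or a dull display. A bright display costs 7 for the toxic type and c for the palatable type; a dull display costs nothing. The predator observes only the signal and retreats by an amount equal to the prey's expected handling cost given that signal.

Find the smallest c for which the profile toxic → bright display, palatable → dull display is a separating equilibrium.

26

Under separation: bright display → toxic (pays 36); dull display → palatable (pays 10).
Toxic: 36 − 7 = 29 ≥ 10 − 0 = 10. Holds regardless of c. ✓
Palatable: 10 − 0 ≥ 36 − c, so c ≥ 36 − 10 = 26.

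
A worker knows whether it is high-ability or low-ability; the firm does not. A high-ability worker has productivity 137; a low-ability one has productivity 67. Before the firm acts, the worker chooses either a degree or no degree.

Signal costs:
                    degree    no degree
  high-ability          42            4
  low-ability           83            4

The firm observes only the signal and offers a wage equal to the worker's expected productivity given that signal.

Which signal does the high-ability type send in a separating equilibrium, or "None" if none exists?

degree

Try high-ability → degree, low-ability → no degree:
  If types separate, degree earns payment 137 and no degree earns 67.
  High-ability: degree gives 137 − 42 = 95; no degree gives 67 − 4 = 63. No deviation. ✓
  Low-ability: no degree gives 67 − 4 = 63; degree gives 137 − 83 = 54. No deviation. ✓
Both hold — the high-ability type sends degree.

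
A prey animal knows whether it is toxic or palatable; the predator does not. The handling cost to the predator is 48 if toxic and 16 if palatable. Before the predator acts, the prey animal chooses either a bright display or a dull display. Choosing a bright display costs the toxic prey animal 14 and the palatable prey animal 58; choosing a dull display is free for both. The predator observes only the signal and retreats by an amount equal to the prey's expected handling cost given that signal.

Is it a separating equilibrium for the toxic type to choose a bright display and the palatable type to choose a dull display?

Yes

If types separate, bright display earns payment 48 and dull display earns 16.
Toxic: bright display gives 48 − 14 = 34; dull display gives 16 − 0 = 16. No deviation. ✓
Palatable: dull display gives 16 − 0 = 16; bright display gives 48 − 58 = -10. No deviation. ✓
Neither type gains from mimicking the other.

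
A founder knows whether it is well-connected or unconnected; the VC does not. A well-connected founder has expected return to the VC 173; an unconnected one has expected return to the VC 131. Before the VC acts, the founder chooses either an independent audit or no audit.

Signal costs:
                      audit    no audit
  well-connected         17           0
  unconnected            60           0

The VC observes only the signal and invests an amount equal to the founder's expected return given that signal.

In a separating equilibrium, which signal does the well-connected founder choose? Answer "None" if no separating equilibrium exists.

Try well-connected → audit, unconnected → no audit:
  If types separate, audit earns payment 173 and no audit earns 131.
  Well-connected: audit gives 173 − 17 = 156; no audit gives 131 − 0 = 131. No deviation. ✓
  Unconnected: no audit gives 131 − 0 = 131; audit gives 173 − 60 = 113. No deviation. ✓
Both hold — the well-connected type sends audit.

audit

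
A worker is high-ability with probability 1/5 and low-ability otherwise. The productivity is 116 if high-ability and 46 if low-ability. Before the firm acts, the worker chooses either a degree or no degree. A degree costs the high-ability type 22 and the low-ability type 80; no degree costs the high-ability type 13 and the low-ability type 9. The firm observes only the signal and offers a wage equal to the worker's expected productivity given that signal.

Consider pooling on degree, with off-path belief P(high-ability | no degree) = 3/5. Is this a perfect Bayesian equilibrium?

At the pooled signal (degree) the firm holds the prior 1/5 and pays 1/5·116 + 4/5·46 = 60. Off-path (no degree) belief 3/5 gives 3/5·116 + 2/5·46 = 88.
High-ability: degree gives 60 − 22 = 38; no degree gives 88 − 13 = 75. Deviates. ✗
Low-ability: degree gives 60 − 80 = -20; no degree gives 88 − 9 = 79. Deviates. ✗

No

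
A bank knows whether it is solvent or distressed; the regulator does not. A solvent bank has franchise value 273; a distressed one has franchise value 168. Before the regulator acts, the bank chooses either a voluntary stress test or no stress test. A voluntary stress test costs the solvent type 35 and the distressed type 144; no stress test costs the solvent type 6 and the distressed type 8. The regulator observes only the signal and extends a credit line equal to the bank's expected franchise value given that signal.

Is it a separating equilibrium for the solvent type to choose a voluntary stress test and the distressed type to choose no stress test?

Yes

Under separation the regulator infers type exactly: stress test → solvent (pays 273), no stress test → distressed (pays 168).
Solvent: stress test gives 273 − 35 = 238; no stress test gives 168 − 6 = 162. No deviation. ✓
Distressed: no stress test gives 168 − 8 = 160; stress test gives 273 − 144 = 129. No deviation. ✓
Both incentive constraints hold.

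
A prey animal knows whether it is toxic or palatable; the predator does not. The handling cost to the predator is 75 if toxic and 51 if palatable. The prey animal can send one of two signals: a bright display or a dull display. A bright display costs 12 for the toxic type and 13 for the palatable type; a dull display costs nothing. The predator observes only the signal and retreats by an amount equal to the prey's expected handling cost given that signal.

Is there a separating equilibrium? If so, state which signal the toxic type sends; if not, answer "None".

Try toxic → bright display, palatable → dull display:
  If types separate, bright display earns payment 75 and dull display earns 51.
  Toxic: bright display gives 75 − 12 = 63; dull display gives 51 − 0 = 51. No deviation. ✓
  Palatable: dull display gives 51 − 0 = 51; bright display gives 75 − 13 = 62. Would deviate. ✗
Try toxic → dull display, palatable → bright display:
  If types separate, dull display earns payment 75 and bright display earns 51.
  Toxic: dull display gives 75 − 0 = 75; bright display gives 51 − 12 = 39. No deviation. ✓
  Palatable: bright display gives 51 − 13 = 38; dull display gives 75 − 0 = 75. Would deviate. ✗
Neither assignment is incentive-compatible.

None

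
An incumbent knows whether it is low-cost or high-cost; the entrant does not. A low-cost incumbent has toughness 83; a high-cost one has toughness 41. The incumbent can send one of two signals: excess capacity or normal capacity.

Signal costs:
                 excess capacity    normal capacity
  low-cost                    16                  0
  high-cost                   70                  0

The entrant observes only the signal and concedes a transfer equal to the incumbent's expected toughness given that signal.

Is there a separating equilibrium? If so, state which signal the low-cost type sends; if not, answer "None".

Try low-cost → excess capacity, high-cost → normal capacity:
  If types separate, excess capacity earns payment 83 and normal capacity earns 41.
  Low-cost: excess capacity gives 83 − 16 = 67; normal capacity gives 41 − 0 = 41. No deviation. ✓
  High-cost: normal capacity gives 41 − 0 = 41; excess capacity gives 83 − 70 = 13. No deviation. ✓
Both hold — the low-cost type sends excess capacity.

excess capacity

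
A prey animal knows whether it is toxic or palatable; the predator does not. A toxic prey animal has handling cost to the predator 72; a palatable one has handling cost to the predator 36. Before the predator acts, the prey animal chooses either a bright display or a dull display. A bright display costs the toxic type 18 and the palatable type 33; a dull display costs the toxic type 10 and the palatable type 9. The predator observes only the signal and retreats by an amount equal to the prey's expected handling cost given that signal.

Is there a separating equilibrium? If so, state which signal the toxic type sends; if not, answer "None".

None

Try toxic → bright display, palatable → dull display:
  Under separation the predator infers type exactly: bright display → toxic (pays 72), dull display → palatable (pays 36).
  Toxic: bright display gives 72 − 18 = 54; dull display gives 36 − 10 = 26. No deviation. ✓
  Palatable: dull display gives 36 − 9 = 27; bright display gives 72 − 33 = 39. Would deviate. ✗
Try toxic → dull display, palatable → bright display:
  Under separation the predator infers type exactly: dull display → toxic (pays 72), bright display → palatable (pays 36).
  Toxic: dull display gives 72 − 10 = 62; bright display gives 36 − 18 = 18. No deviation. ✓
  Palatable: bright display gives 36 − 33 = 3; dull display gives 72 − 9 = 63. Would deviate. ✗
Neither assignment is incentive-compatible.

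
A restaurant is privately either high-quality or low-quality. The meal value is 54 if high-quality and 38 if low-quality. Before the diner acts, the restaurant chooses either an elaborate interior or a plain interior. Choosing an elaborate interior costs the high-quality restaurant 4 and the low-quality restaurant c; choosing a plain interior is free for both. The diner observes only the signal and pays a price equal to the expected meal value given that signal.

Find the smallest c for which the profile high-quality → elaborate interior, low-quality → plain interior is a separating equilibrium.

Under separation: elaborate interior → high-quality (pays 54); plain interior → low-quality (pays 38).
High-quality: 54 − 4 = 50 ≥ 38 − 0 = 38. Holds regardless of c. ✓
Low-quality: 38 − 0 ≥ 54 − c, so c ≥ 54 − 38 = 16.

16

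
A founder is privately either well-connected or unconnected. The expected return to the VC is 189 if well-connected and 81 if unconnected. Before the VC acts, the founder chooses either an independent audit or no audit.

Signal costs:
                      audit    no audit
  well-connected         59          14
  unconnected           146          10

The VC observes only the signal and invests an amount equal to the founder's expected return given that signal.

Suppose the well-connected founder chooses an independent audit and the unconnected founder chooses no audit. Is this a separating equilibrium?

Yes

If types separate, audit earns payment 189 and no audit earns 81.
Well-connected: audit gives 189 − 59 = 130; no audit gives 81 − 14 = 67. No deviation. ✓
Unconnected: no audit gives 81 − 10 = 71; audit gives 189 − 146 = 43. No deviation. ✓
Both incentive constraints hold.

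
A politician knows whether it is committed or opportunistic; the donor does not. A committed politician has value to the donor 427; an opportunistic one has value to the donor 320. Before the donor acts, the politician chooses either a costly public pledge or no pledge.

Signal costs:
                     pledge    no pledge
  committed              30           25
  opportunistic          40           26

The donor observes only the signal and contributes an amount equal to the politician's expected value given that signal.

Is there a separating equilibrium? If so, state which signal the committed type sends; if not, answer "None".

Try committed → pledge, opportunistic → no pledge:
  If types separate, pledge earns payment 427 and no pledge earns 320.
  Committed: pledge gives 427 − 30 = 397; no pledge gives 320 − 25 = 295. No deviation. ✓
  Opportunistic: no pledge gives 320 − 26 = 294; pledge gives 427 − 40 = 387. Would deviate. ✗
Try committed → no pledge, opportunistic → pledge:
  If types separate, no pledge earns payment 427 and pledge earns 320.
  Committed: no pledge gives 427 − 25 = 402; pledge gives 320 − 30 = 290. No deviation. ✓
  Opportunistic: pledge gives 320 − 40 = 280; no pledge gives 427 − 26 = 401. Would deviate. ✗
Neither assignment is incentive-compatible.

None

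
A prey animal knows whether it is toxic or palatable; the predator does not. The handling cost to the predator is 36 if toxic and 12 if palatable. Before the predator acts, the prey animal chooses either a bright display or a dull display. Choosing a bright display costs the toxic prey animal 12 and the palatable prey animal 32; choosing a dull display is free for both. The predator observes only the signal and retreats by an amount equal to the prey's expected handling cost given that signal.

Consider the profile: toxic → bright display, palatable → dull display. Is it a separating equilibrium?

Yes

If types separate, bright display earns payment 36 and dull display earns 12.
Toxic: bright display gives 36 − 12 = 24; dull display gives 12 − 0 = 12. No deviation. ✓
Palatable: dull display gives 12 − 0 = 12; bright display gives 36 − 32 = 4. No deviation. ✓
Both incentive constraints hold.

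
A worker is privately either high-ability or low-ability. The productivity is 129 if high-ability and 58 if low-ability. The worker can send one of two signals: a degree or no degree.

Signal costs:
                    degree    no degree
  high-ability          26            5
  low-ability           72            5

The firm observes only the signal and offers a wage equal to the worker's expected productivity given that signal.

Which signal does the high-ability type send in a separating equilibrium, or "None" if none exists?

Try high-ability → degree, low-ability → no degree:
  If types separate, degree earns payment 129 and no degree earns 58.
  High-ability: degree gives 129 − 26 = 103; no degree gives 58 − 5 = 53. No deviation. ✓
  Low-ability: no degree gives 58 − 5 = 53; degree gives 129 − 72 = 57. Would deviate. ✗
Try high-ability → no degree, low-ability → degree:
  If types separate, no degree earns payment 129 and degree earns 58.
  High-ability: no degree gives 129 − 5 = 124; degree gives 58 − 26 = 32. No deviation. ✓
  Low-ability: degree gives 58 − 72 = -14; no degree gives 129 − 5 = 124. Would deviate. ✗
Neither assignment is incentive-compatible.

None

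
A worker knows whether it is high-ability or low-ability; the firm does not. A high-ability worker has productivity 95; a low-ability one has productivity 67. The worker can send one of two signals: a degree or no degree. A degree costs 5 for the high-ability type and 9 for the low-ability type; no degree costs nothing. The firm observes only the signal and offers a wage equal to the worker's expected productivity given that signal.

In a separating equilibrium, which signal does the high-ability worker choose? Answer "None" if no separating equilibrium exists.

None

Try high-ability → degree, low-ability → no degree:
  Under separation the firm infers type exactly: degree → high-ability (pays 95), no degree → low-ability (pays 67).
  High-ability: degree gives 95 − 5 = 90; no degree gives 67 − 0 = 67. No deviation. ✓
  Low-ability: no degree gives 67 − 0 = 67; degree gives 95 − 9 = 86. Would deviate. ✗
Try high-ability → no degree, low-ability → degree:
  Under separation the firm infers type exactly: no degree → high-ability (pays 95), degree → low-ability (pays 67).
  High-ability: no degree gives 95 − 0 = 95; degree gives 67 − 5 = 62. No deviation. ✓
  Low-ability: degree gives 67 − 9 = 58; no degree gives 95 − 0 = 95. Would deviate. ✗
Neither assignment is incentive-compatible.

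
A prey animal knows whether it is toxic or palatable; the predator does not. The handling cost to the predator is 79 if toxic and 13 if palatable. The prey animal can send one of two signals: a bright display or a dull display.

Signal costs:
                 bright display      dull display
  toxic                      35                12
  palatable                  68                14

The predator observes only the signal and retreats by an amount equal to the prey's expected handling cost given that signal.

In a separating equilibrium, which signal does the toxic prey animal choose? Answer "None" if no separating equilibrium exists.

Try toxic → bright display, palatable → dull display:
  Under separation the predator infers type exactly: bright display → toxic (pays 79), dull display → palatable (pays 13).
  Toxic: bright display gives 79 − 35 = 44; dull display gives 13 − 12 = 1. No deviation. ✓
  Palatable: dull display gives 13 − 14 = -1; bright display gives 79 − 68 = 11. Would deviate. ✗
Try toxic → dull display, palatable → bright display:
  Under separation the predator infers type exactly: dull display → toxic (pays 79), bright display → palatable (pays 13).
  Toxic: dull display gives 79 − 12 = 67; bright display gives 13 − 35 = -22. No deviation. ✓
  Palatable: bright display gives 13 − 68 = -55; dull display gives 79 − 14 = 65. Would deviate. ✗
Neither assignment is incentive-compatible.

None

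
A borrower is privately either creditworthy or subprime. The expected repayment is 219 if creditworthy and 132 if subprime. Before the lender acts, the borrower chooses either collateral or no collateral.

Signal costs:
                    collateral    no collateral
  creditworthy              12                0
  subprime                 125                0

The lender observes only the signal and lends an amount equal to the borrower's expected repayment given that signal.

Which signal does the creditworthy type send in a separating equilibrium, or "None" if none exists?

collateral

Try creditworthy → collateral, subprime → no collateral:
  Under separation the lender infers type exactly: collateral → creditworthy (pays 219), no collateral → subprime (pays 132).
  Creditworthy: collateral gives 219 − 12 = 207; no collateral gives 132 − 0 = 132. No deviation. ✓
  Subprime: no collateral gives 132 − 0 = 132; collateral gives 219 − 125 = 94. No deviation. ✓
Both hold — the creditworthy type sends collateral.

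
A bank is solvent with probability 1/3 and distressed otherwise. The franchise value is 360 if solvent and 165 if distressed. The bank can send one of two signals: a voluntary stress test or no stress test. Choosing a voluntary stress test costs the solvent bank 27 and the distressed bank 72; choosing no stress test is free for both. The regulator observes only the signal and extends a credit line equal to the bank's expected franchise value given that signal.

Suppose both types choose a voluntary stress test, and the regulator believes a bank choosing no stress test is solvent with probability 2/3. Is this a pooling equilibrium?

On the equilibrium path (stress test) the regulator holds the prior 1/3 and pays 1/3·360 + 2/3·165 = 230. Off-path (no stress test) belief 2/3 gives 2/3·360 + 1/3·165 = 295.
Solvent: stress test gives 230 − 27 = 203; no stress test gives 295 − 0 = 295. Deviates. ✗
Distressed: stress test gives 230 − 72 = 158; no stress test gives 295 − 0 = 295. Deviates. ✗

No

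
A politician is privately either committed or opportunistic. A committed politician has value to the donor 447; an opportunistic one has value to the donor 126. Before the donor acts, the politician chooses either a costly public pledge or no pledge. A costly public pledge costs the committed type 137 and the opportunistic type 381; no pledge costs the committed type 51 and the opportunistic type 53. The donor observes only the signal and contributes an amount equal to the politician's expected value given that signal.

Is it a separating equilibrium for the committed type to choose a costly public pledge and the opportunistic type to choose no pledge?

If types separate, pledge earns payment 447 and no pledge earns 126.
Committed: pledge gives 447 − 137 = 310; no pledge gives 126 − 51 = 75. No deviation. ✓
Opportunistic: no pledge gives 126 − 53 = 73; pledge gives 447 − 381 = 66. No deviation. ✓
Neither type gains from mimicking the other.

Yes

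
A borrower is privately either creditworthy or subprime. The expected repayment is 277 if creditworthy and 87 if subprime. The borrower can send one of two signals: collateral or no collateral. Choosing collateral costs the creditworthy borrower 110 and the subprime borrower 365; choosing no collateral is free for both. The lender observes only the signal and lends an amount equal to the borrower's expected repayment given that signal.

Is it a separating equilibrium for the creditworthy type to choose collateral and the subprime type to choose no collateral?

If types separate, collateral earns payment 277 and no collateral earns 87.
Creditworthy: collateral gives 277 − 110 = 167; no collateral gives 87 − 0 = 87. No deviation. ✓
Subprime: no collateral gives 87 − 0 = 87; collateral gives 277 − 365 = -88. No deviation. ✓
Both incentive constraints hold.

Yes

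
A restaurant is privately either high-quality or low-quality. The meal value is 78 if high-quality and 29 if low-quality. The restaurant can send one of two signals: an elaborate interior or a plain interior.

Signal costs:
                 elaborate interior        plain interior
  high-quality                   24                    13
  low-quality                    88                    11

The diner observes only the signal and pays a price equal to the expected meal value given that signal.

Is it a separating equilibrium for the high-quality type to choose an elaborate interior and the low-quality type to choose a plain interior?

If types separate, elaborate interior earns payment 78 and plain interior earns 29.
High-quality: elaborate interior gives 78 − 24 = 54; plain interior gives 29 − 13 = 16. No deviation. ✓
Low-quality: plain interior gives 29 − 11 = 18; elaborate interior gives 78 − 88 = -10. No deviation. ✓
Neither type gains from mimicking the other.

Yes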